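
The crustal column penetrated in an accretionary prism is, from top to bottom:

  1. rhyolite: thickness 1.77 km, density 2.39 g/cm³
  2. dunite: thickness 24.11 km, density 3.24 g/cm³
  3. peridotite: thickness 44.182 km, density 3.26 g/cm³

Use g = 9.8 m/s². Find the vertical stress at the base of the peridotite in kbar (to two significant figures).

22 kbar

rhyolite: 2390 kg/m³ × 9.8 m/s² × 1770 m = 4.146×10^7 Pa = 0.4146 kbar
dunite: 3240 kg/m³ × 9.8 m/s² × 24110 m = 7.655×10^8 Pa = 7.655 kbar
peridotite: 3260 kg/m³ × 9.8 m/s² × 44182 m = 1.412×10^9 Pa = 14.12 kbar
Total = 0.4146 + 7.655 + 14.12 = 22.185 kbar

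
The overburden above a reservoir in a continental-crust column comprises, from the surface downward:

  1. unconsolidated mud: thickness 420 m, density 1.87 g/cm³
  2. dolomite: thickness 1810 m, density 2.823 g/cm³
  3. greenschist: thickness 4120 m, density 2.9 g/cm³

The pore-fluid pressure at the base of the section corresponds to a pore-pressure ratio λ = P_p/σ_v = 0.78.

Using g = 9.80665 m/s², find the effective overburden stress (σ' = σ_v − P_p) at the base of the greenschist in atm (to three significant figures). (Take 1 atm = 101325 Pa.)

Overburden (lithostatic) stress σ_v:
unconsolidated mud: 1870 kg/m³ × 9.80665 m/s² × 420 m = 7.702×10^6 Pa = 7.702 MPa
dolomite: 2823 kg/m³ × 9.80665 m/s² × 1810 m = 5.011×10^7 Pa = 50.11 MPa
greenschist: 2900 kg/m³ × 9.80665 m/s² × 4120 m = 1.172×10^8 Pa = 117.2 MPa
Total = 7.702 + 50.11 + 117.2 = 174.98 MPa
Pore pressure P_p = λ·σ_v = 0.78 × 175.0 MPa = 136.5 MPa
Effective stress σ' = σ_v − P_p = 175.0 − 136.5 = 38.496 MPa = 379.92 atm

380 atm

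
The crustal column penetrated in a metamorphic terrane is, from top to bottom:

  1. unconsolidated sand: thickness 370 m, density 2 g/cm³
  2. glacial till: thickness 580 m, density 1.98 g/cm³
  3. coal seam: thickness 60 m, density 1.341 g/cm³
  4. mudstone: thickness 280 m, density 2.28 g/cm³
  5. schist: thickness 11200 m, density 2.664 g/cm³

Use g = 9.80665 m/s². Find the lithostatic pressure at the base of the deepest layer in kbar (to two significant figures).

3.2 kbar

unconsolidated sand: 2000 kg/m³ × 9.80665 m/s² × 370 m = 7.257×10^6 Pa = 0.07257 kbar
glacial till: 1980 kg/m³ × 9.80665 m/s² × 580 m = 1.126×10^7 Pa = 0.1126 kbar
coal seam: 1341 kg/m³ × 9.80665 m/s² × 60 m = 7.890×10^5 Pa = 7.890×10^-3 kbar
mudstone: 2280 kg/m³ × 9.80665 m/s² × 280 m = 6.261×10^6 Pa = 0.06261 kbar
schist: 2664 kg/m³ × 9.80665 m/s² × 11200 m = 2.926×10^8 Pa = 2.926 kbar
Total = 0.07257 + 0.1126 + 7.890×10^-3 + 0.06261 + 2.926 = 3.1817 kbar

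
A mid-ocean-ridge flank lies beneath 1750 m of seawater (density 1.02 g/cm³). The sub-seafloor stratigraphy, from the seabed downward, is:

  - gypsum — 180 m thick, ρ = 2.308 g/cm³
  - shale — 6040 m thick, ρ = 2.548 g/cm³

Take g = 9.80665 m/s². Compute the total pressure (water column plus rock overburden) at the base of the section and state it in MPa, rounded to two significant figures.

seawater: 1020 kg/m³ × 9.80665 m/s² × 1750 m = 1.750×10^7 Pa = 17.50 MPa
gypsum: 2308 kg/m³ × 9.80665 m/s² × 180 m = 4.074×10^6 Pa = 4.074 MPa
shale: 2548 kg/m³ × 9.80665 m/s² × 6040 m = 1.509×10^8 Pa = 150.9 MPa
Total = 17.50 + 4.074 + 150.9 = 172.50 MPa

170 MPa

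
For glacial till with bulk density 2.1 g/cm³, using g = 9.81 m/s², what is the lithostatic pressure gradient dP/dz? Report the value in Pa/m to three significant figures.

20600 Pa/m

dP/dz = ρg = 2100 kg/m³ × 9.81 m/s² = 20601 Pa/m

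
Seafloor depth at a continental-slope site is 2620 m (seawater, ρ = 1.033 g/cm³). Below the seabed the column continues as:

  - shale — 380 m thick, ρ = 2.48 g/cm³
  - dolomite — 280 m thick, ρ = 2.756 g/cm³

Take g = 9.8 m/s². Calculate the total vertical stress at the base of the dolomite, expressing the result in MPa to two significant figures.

43 MPa

seawater: 1033 kg/m³ × 9.8 m/s² × 2620 m = 2.652×10^7 Pa = 26.52 MPa
shale: 2480 kg/m³ × 9.8 m/s² × 380 m = 9.236×10^6 Pa = 9.236 MPa
dolomite: 2756 kg/m³ × 9.8 m/s² × 280 m = 7.562×10^6 Pa = 7.562 MPa
Total = 26.52 + 9.236 + 7.562 = 43.321 MPa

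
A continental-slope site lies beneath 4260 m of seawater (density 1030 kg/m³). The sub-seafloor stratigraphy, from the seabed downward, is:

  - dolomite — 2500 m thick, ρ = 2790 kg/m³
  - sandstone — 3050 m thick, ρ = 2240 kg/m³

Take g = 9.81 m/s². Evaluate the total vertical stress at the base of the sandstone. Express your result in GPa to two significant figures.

seawater: 1030 kg/m³ × 9.81 m/s² × 4260 m = 4.304×10^7 Pa = 0.04304 GPa
dolomite: 2790 kg/m³ × 9.81 m/s² × 2500 m = 6.842×10^7 Pa = 0.06842 GPa
sandstone: 2240 kg/m³ × 9.81 m/s² × 3050 m = 6.702×10^7 Pa = 0.06702 GPa
Total = 0.04304 + 0.06842 + 0.06702 = 0.17849 GPa

0.18 GPa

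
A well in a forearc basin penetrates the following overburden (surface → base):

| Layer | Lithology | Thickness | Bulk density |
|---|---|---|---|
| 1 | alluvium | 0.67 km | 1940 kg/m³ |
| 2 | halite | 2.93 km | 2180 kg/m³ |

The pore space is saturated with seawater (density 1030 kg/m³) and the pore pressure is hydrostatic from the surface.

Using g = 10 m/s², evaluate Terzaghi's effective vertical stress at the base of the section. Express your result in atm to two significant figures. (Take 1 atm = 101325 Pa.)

390 atm

Overburden (lithostatic) stress σ_v:
alluvium: 1940 kg/m³ × 10 m/s² × 670 m = 1.300×10^7 Pa = 13.00 MPa
halite: 2180 kg/m³ × 10 m/s² × 2930 m = 6.387×10^7 Pa = 63.87 MPa
Total = 13.00 + 63.87 = 76.872 MPa
Pore pressure P_p = 1030 kg/m³ × 10 m/s² × 3600 m = 3.708×10^7 Pa = 37.08 MPa
Effective stress σ' = σ_v − P_p = 76.87 − 37.08 = 39.792 MPa = 392.72 atm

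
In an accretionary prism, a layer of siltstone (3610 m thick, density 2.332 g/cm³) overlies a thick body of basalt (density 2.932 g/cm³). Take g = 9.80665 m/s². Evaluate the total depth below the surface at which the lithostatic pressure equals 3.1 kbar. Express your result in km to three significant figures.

11.5 km

Pressure at base of upper layers: 2332×9.80665×3610 = 8.256×10^7 Pa = 0.8256 kbar
Remaining pressure to be supplied by basalt: 3.100×10^8 − 8.256×10^7 = 2.274×10^8 Pa
Additional depth in basalt = 2.274×10^8 Pa / (2932 kg/m³ × 9.80665 m/s²) = 7910.2 m
Total depth = 3610 m + 7910.2 m = 11520 m
= 11.520 km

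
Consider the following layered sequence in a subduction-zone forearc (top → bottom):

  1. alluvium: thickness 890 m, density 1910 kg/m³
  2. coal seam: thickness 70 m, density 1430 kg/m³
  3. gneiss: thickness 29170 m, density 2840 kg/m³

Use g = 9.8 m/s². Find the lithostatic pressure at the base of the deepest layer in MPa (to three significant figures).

alluvium: 1910 kg/m³ × 9.8 m/s² × 890 m = 1.666×10^7 Pa = 16.66 MPa
coal seam: 1430 kg/m³ × 9.8 m/s² × 70 m = 9.810×10^5 Pa = 0.9810 MPa
gneiss: 2840 kg/m³ × 9.8 m/s² × 29170 m = 8.119×10^8 Pa = 811.9 MPa
Total = 16.66 + 0.9810 + 811.9 = 829.50 MPa

829 MPa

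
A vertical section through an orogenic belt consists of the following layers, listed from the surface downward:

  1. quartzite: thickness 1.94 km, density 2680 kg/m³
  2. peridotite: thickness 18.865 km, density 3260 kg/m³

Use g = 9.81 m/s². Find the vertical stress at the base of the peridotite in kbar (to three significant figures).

quartzite: 2680 kg/m³ × 9.81 m/s² × 1940 m = 5.100×10^7 Pa = 0.5100 kbar
peridotite: 3260 kg/m³ × 9.81 m/s² × 18865 m = 6.033×10^8 Pa = 6.033 kbar
Total = 0.5100 + 6.033 = 6.5432 kbar

6.54 kbar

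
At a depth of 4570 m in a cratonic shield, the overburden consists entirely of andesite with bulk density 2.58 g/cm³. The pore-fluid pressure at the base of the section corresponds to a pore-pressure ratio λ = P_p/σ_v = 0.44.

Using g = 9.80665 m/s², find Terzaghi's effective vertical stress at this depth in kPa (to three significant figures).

64800 kPa

Overburden (lithostatic) stress σ_v:
andesite: 2580 kg/m³ × 9.80665 m/s² × 4570 m = 1.156×10^8 Pa = 115.6 MPa
Pore pressure P_p = λ·σ_v = 0.44 × 115.6 MPa = 50.88 MPa
Effective stress σ' = σ_v − P_p = 115.6 − 50.88 = 64.751 MPa = 64751 kPa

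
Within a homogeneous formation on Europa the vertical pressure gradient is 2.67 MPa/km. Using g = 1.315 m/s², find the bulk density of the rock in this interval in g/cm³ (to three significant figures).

2.03 g/cm³

ρ = (dP/dz)/g = 2.67 MPa/km / 1.315 m/s² = 2670.0 Pa/m / 1.315 m/s² = 2030.4 kg/m³
= 2.030 g/cm³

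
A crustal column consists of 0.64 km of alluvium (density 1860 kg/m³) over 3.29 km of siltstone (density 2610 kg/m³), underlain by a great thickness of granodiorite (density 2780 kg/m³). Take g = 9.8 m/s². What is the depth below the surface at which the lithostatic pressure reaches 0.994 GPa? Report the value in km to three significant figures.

36.9 km

Pressure at base of upper layers: 1860×9.8×640 + 2610×9.8×3290 = 9.582×10^7 Pa = 0.09582 GPa
Remaining pressure to be supplied by granodiorite: 9.940×10^8 − 9.582×10^7 = 8.982×10^8 Pa
Additional depth in granodiorite = 8.982×10^8 Pa / (2780 kg/m³ × 9.8 m/s²) = 32968 m
Total depth = 3930 m + 32968 m = 36898 m
= 36.898 km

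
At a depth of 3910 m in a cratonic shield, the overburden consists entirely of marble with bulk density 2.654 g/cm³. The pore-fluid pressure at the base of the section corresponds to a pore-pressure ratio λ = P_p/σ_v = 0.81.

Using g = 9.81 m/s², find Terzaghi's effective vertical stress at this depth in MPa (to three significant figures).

Overburden (lithostatic) stress σ_v:
marble: 2654 kg/m³ × 9.81 m/s² × 3910 m = 1.018×10^8 Pa = 101.8 MPa
Pore pressure P_p = λ·σ_v = 0.81 × 101.8 MPa = 82.46 MPa
Effective stress σ' = σ_v − P_p = 101.8 − 82.46 = 19.342 MPa

19.3 MPa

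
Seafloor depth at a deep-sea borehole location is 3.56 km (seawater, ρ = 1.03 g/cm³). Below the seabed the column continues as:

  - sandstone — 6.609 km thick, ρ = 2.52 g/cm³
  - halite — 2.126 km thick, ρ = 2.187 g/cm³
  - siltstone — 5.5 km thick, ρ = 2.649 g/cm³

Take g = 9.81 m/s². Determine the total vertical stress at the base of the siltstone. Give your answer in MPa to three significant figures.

seawater: 1030 kg/m³ × 9.81 m/s² × 3560 m = 3.597×10^7 Pa = 35.97 MPa
sandstone: 2520 kg/m³ × 9.81 m/s² × 6609 m = 1.634×10^8 Pa = 163.4 MPa
halite: 2187 kg/m³ × 9.81 m/s² × 2126 m = 4.561×10^7 Pa = 45.61 MPa
siltstone: 2649 kg/m³ × 9.81 m/s² × 5500 m = 1.429×10^8 Pa = 142.9 MPa
Total = 35.97 + 163.4 + 45.61 + 142.9 = 387.89 MPa

388 MPa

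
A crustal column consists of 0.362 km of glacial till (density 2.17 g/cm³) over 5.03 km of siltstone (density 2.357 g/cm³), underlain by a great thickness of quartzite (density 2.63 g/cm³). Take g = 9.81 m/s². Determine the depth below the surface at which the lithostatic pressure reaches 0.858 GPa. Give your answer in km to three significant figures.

Pressure at base of upper layers: 2170×9.81×362 + 2357×9.81×5030 = 1.240×10^8 Pa = 0.1240 GPa
Remaining pressure to be supplied by quartzite: 8.580×10^8 − 1.240×10^8 = 7.340×10^8 Pa
Additional depth in quartzite = 7.340×10^8 Pa / (2630 kg/m³ × 9.81 m/s²) = 28449 m
Total depth = 5392 m + 28449 m = 33841 m
= 33.841 km

33.8 km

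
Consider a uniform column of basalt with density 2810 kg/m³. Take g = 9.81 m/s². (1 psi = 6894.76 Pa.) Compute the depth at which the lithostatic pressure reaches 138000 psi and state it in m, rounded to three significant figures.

h = P/(ρg) = 138000 psi / (2810 kg/m³ × 9.81 m/s²) = 9.515×10^8 Pa / 27566 Pa/m = 34516 m

34500 m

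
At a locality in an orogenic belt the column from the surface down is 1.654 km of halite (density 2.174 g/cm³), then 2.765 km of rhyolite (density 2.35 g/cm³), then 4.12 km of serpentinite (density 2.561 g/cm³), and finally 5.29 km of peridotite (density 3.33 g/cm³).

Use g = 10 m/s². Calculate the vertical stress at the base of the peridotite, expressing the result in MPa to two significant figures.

halite: 2174 kg/m³ × 10 m/s² × 1654 m = 3.596×10^7 Pa = 35.96 MPa
rhyolite: 2350 kg/m³ × 10 m/s² × 2765 m = 6.498×10^7 Pa = 64.98 MPa
serpentinite: 2561 kg/m³ × 10 m/s² × 4120 m = 1.055×10^8 Pa = 105.5 MPa
peridotite: 3330 kg/m³ × 10 m/s² × 5290 m = 1.762×10^8 Pa = 176.2 MPa
Total = 35.96 + 64.98 + 105.5 + 176.2 = 382.61 MPa

380 MPa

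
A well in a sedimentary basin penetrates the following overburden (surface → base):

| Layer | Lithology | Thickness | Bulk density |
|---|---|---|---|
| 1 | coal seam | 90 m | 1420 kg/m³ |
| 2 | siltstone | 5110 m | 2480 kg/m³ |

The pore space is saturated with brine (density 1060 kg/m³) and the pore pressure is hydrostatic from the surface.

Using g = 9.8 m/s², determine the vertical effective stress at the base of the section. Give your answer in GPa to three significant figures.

Overburden (lithostatic) stress σ_v:
coal seam: 1420 kg/m³ × 9.8 m/s² × 90 m = 1.252×10^6 Pa = 1.252 MPa
siltstone: 2480 kg/m³ × 9.8 m/s² × 5110 m = 1.242×10^8 Pa = 124.2 MPa
Total = 1.252 + 124.2 = 125.45 MPa
Pore pressure P_p = 1060 kg/m³ × 9.8 m/s² × 5200 m = 5.402×10^7 Pa = 54.02 MPa
Effective stress σ' = σ_v − P_p = 125.4 − 54.02 = 71.428 MPa = 0.071428 GPa

0.0714 GPa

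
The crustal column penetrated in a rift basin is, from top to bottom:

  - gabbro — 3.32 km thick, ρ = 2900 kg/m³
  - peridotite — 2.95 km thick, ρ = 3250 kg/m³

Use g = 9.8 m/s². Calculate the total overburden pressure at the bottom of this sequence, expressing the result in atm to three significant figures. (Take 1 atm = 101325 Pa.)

gabbro: 2900 kg/m³ × 9.8 m/s² × 3320 m = 9.435×10^7 Pa = 931.2 atm
peridotite: 3250 kg/m³ × 9.8 m/s² × 2950 m = 9.396×10^7 Pa = 927.3 atm
Total = 931.2 + 927.3 = 1858.5 atm

1860 atm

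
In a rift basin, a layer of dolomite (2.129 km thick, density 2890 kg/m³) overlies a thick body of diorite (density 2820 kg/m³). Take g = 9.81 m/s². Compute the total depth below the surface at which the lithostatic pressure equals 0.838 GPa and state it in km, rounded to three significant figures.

30.2 km

Pressure at base of upper layers: 2890×9.81×2129 = 6.036×10^7 Pa = 0.06036 GPa
Remaining pressure to be supplied by diorite: 8.380×10^8 − 6.036×10^7 = 7.776×10^8 Pa
Additional depth in diorite = 7.776×10^8 Pa / (2820 kg/m³ × 9.81 m/s²) = 28110 m
Total depth = 2129 m + 28110 m = 30239 m
= 30.239 km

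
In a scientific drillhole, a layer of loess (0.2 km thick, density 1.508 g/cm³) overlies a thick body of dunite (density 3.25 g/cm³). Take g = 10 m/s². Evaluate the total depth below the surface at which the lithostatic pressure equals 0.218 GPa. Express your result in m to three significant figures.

Pressure at base of upper layers: 1508×10×200 = 3.016×10^6 Pa = 3.016×10^-3 GPa
Remaining pressure to be supplied by dunite: 2.180×10^8 − 3.016×10^6 = 2.150×10^8 Pa
Additional depth in dunite = 2.150×10^8 Pa / (3250 kg/m³ × 10 m/s²) = 6614.9 m
Total depth = 200 m + 6614.9 m = 6814.9 m

6810 m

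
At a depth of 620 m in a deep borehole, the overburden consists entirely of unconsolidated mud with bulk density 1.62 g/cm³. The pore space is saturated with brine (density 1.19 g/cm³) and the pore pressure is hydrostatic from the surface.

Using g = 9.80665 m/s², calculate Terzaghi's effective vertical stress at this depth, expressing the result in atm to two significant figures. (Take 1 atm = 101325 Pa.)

26 atm

Overburden (lithostatic) stress σ_v:
unconsolidated mud: 1620 kg/m³ × 9.80665 m/s² × 620 m = 9.850×10^6 Pa = 9.850 MPa
Pore pressure P_p = 1190 kg/m³ × 9.80665 m/s² × 620 m = 7.235×10^6 Pa = 7.235 MPa
Effective stress σ' = σ_v − P_p = 9.850 − 7.235 = 2.6145 MPa = 25.803 atm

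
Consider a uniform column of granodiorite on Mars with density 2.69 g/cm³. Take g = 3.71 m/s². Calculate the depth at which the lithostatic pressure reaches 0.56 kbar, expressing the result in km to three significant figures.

5.61 km

h = P/(ρg) = 0.56 kbar / (2690 kg/m³ × 3.71 m/s²) = 5.600×10^7 Pa / 9979.9 Pa/m = 5611.3 m
= 5.6113 km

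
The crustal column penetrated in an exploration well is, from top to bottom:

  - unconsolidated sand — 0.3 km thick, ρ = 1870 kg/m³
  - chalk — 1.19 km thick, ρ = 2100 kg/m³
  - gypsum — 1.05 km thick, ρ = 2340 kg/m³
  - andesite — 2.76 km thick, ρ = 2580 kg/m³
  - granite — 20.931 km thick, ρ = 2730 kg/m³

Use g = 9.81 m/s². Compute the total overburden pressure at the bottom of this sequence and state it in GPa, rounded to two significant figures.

unconsolidated sand: 1870 kg/m³ × 9.81 m/s² × 300 m = 5.503×10^6 Pa = 5.503×10^-3 GPa
chalk: 2100 kg/m³ × 9.81 m/s² × 1190 m = 2.452×10^7 Pa = 0.02452 GPa
gypsum: 2340 kg/m³ × 9.81 m/s² × 1050 m = 2.410×10^7 Pa = 0.02410 GPa
andesite: 2580 kg/m³ × 9.81 m/s² × 2760 m = 6.986×10^7 Pa = 0.06986 GPa
granite: 2730 kg/m³ × 9.81 m/s² × 20931 m = 5.606×10^8 Pa = 0.5606 GPa
Total = 5.503×10^-3 + 0.02452 + 0.02410 + 0.06986 + 0.5606 = 0.68454 GPa

0.68 GPa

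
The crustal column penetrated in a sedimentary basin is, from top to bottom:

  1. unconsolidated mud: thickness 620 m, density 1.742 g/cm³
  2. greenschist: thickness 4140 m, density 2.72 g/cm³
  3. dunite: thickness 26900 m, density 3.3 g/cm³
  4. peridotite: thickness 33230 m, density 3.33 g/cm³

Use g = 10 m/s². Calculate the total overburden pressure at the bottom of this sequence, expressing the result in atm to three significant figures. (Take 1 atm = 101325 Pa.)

20900 atm

unconsolidated mud: 1742 kg/m³ × 10 m/s² × 620 m = 1.080×10^7 Pa = 106.6 atm
greenschist: 2720 kg/m³ × 10 m/s² × 4140 m = 1.126×10^8 Pa = 1111 atm
dunite: 3300 kg/m³ × 10 m/s² × 26900 m = 8.877×10^8 Pa = 8761 atm
peridotite: 3330 kg/m³ × 10 m/s² × 33230 m = 1.107×10^9 Pa = 10921 atm
Total = 106.6 + 1111 + 8761 + 10921 = 20900 atm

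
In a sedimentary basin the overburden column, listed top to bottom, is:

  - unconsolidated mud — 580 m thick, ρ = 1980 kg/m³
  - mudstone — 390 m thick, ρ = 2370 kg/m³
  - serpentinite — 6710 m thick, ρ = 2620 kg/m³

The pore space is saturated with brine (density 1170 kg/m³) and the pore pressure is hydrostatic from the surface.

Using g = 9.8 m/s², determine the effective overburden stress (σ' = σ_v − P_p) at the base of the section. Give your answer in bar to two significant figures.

Overburden (lithostatic) stress σ_v:
unconsolidated mud: 1980 kg/m³ × 9.8 m/s² × 580 m = 1.125×10^7 Pa = 11.25 MPa
mudstone: 2370 kg/m³ × 9.8 m/s² × 390 m = 9.058×10^6 Pa = 9.058 MPa
serpentinite: 2620 kg/m³ × 9.8 m/s² × 6710 m = 1.723×10^8 Pa = 172.3 MPa
Total = 11.25 + 9.058 + 172.3 = 192.60 MPa
Pore pressure P_p = 1170 kg/m³ × 9.8 m/s² × 7680 m = 8.806×10^7 Pa = 88.06 MPa
Effective stress σ' = σ_v − P_p = 192.6 − 88.06 = 104.54 MPa = 1045.4 bar

1000 bar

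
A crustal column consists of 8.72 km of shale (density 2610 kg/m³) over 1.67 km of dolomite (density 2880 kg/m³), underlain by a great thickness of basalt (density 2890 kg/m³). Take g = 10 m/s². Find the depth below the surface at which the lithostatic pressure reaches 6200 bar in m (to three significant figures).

22300 m

Pressure at base of upper layers: 2610×10×8720 + 2880×10×1670 = 2.757×10^8 Pa = 2757 bar
Remaining pressure to be supplied by basalt: 6.200×10^8 − 2.757×10^8 = 3.443×10^8 Pa
Additional depth in basalt = 3.443×10^8 Pa / (2890 kg/m³ × 10 m/s²) = 11914 m
Total depth = 10390 m + 11914 m = 22304 m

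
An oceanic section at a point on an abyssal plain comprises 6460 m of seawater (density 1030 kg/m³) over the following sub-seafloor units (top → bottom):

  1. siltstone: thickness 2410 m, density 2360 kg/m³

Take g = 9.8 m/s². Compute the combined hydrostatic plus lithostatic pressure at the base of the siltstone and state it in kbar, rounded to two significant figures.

seawater: 1030 kg/m³ × 9.8 m/s² × 6460 m = 6.521×10^7 Pa = 0.6521 kbar
siltstone: 2360 kg/m³ × 9.8 m/s² × 2410 m = 5.574×10^7 Pa = 0.5574 kbar
Total = 0.6521 + 0.5574 = 1.2095 kbar

1.2 kbar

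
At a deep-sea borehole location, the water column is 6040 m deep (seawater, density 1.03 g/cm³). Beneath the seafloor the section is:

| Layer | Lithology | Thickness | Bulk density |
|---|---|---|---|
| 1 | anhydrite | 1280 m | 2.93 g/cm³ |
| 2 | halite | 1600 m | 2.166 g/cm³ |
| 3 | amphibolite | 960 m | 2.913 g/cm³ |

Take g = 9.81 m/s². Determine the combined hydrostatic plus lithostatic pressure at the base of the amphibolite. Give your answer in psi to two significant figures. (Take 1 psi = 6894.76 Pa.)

seawater: 1030 kg/m³ × 9.81 m/s² × 6040 m = 6.103×10^7 Pa = 8852 psi
anhydrite: 2930 kg/m³ × 9.81 m/s² × 1280 m = 3.679×10^7 Pa = 5336 psi
halite: 2166 kg/m³ × 9.81 m/s² × 1600 m = 3.400×10^7 Pa = 4931 psi
amphibolite: 2913 kg/m³ × 9.81 m/s² × 960 m = 2.743×10^7 Pa = 3979 psi
Total = 8852 + 5336 + 4931 + 3979 = 23098 psi

23000 psi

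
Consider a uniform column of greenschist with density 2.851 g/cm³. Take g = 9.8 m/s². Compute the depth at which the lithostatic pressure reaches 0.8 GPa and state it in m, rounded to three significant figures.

h = P/(ρg) = 0.8 GPa / (2851 kg/m³ × 9.8 m/s²) = 8.000×10^8 Pa / 27940 Pa/m = 28633 m

28600 m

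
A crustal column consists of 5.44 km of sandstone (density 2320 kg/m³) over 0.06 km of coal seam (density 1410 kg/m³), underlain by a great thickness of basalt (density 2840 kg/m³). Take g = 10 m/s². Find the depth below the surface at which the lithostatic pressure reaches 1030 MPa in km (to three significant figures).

Pressure at base of upper layers: 2320×10×5440 + 1410×10×60 = 1.271×10^8 Pa = 127.1 MPa
Remaining pressure to be supplied by basalt: 1.030×10^9 − 1.271×10^8 = 9.029×10^8 Pa
Additional depth in basalt = 9.029×10^8 Pa / (2840 kg/m³ × 10 m/s²) = 31794 m
Total depth = 5500 m + 31794 m = 37294 m
= 37.294 km

37.3 km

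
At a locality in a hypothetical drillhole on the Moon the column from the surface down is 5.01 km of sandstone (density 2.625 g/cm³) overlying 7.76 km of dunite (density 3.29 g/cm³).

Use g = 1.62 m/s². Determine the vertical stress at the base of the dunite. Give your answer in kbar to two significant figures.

sandstone: 2625 kg/m³ × 1.62 m/s² × 5010 m = 2.131×10^7 Pa = 0.2131 kbar
dunite: 3290 kg/m³ × 1.62 m/s² × 7760 m = 4.136×10^7 Pa = 0.4136 kbar
Total = 0.2131 + 0.4136 = 0.62664 kbar

0.63 kbar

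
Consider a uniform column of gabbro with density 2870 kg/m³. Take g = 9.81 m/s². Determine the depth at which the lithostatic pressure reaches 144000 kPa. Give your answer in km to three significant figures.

h = P/(ρg) = 144000 kPa / (2870 kg/m³ × 9.81 m/s²) = 1.440×10^8 Pa / 28155 Pa/m = 5114.6 m
= 5.1146 km

5.11 km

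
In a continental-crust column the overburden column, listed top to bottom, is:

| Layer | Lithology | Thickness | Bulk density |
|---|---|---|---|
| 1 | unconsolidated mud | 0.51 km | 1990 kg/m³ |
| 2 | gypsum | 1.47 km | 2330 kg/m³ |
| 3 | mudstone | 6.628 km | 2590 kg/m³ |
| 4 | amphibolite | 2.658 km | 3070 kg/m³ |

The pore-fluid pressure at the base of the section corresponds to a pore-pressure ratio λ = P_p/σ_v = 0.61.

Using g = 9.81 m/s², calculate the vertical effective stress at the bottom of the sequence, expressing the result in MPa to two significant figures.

110 MPa

Overburden (lithostatic) stress σ_v:
unconsolidated mud: 1990 kg/m³ × 9.81 m/s² × 510 m = 9.956×10^6 Pa = 9.956 MPa
gypsum: 2330 kg/m³ × 9.81 m/s² × 1470 m = 3.360×10^7 Pa = 33.60 MPa
mudstone: 2590 kg/m³ × 9.81 m/s² × 6628 m = 1.684×10^8 Pa = 168.4 MPa
amphibolite: 3070 kg/m³ × 9.81 m/s² × 2658 m = 8.005×10^7 Pa = 80.05 MPa
Total = 9.956 + 33.60 + 168.4 + 80.05 = 292.01 MPa
Pore pressure P_p = λ·σ_v = 0.61 × 292.0 MPa = 178.1 MPa
Effective stress σ' = σ_v − P_p = 292.0 − 178.1 = 113.88 MPa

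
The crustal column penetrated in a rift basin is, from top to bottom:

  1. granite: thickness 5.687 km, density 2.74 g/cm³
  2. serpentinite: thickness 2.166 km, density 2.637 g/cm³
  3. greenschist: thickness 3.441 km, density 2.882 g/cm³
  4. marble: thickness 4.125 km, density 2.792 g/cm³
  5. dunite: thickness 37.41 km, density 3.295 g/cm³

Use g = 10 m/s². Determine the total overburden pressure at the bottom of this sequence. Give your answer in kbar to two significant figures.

granite: 2740 kg/m³ × 10 m/s² × 5687 m = 1.558×10^8 Pa = 1.558 kbar
serpentinite: 2637 kg/m³ × 10 m/s² × 2166 m = 5.712×10^7 Pa = 0.5712 kbar
greenschist: 2882 kg/m³ × 10 m/s² × 3441 m = 9.917×10^7 Pa = 0.9917 kbar
marble: 2792 kg/m³ × 10 m/s² × 4125 m = 1.152×10^8 Pa = 1.152 kbar
dunite: 3295 kg/m³ × 10 m/s² × 37410 m = 1.233×10^9 Pa = 12.33 kbar
Total = 1.558 + 0.5712 + 0.9917 + 1.152 + 12.33 = 16.599 kbar

17 kbar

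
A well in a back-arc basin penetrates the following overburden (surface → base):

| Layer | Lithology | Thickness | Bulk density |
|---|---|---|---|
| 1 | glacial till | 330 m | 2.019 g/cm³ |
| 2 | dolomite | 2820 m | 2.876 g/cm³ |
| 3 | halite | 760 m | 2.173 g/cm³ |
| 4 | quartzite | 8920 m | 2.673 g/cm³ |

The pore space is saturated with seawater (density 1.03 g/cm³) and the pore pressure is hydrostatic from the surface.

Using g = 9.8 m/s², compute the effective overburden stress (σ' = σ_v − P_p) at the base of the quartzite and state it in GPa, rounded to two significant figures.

0.21 GPa

Overburden (lithostatic) stress σ_v:
glacial till: 2019 kg/m³ × 9.8 m/s² × 330 m = 6.529×10^6 Pa = 6.529 MPa
dolomite: 2876 kg/m³ × 9.8 m/s² × 2820 m = 7.948×10^7 Pa = 79.48 MPa
halite: 2173 kg/m³ × 9.8 m/s² × 760 m = 1.618×10^7 Pa = 16.18 MPa
quartzite: 2673 kg/m³ × 9.8 m/s² × 8920 m = 2.337×10^8 Pa = 233.7 MPa
Total = 6.529 + 79.48 + 16.18 + 233.7 = 335.86 MPa
Pore pressure P_p = 1030 kg/m³ × 9.8 m/s² × 12830 m = 1.295×10^8 Pa = 129.5 MPa
Effective stress σ' = σ_v − P_p = 335.9 − 129.5 = 206.35 MPa = 0.20635 GPa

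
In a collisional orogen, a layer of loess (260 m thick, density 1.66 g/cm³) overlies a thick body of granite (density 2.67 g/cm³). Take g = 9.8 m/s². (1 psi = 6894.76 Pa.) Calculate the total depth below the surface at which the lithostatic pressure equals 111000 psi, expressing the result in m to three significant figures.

29300 m

Pressure at base of upper layers: 1660×9.8×260 = 4.230×10^6 Pa = 613.5 psi
Remaining pressure to be supplied by granite: 7.653×10^8 − 4.230×10^6 = 7.611×10^8 Pa
Additional depth in granite = 7.611×10^8 Pa / (2670 kg/m³ × 9.8 m/s²) = 29087 m
Total depth = 260 m + 29087 m = 29347 m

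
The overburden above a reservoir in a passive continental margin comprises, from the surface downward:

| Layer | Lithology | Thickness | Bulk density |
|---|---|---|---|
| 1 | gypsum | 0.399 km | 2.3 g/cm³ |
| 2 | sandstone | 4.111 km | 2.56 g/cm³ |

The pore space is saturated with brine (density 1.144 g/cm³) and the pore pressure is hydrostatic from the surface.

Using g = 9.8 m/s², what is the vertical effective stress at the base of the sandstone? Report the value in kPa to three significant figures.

Overburden (lithostatic) stress σ_v:
gypsum: 2300 kg/m³ × 9.8 m/s² × 399 m = 8.993×10^6 Pa = 8.993 MPa
sandstone: 2560 kg/m³ × 9.8 m/s² × 4111 m = 1.031×10^8 Pa = 103.1 MPa
Total = 8.993 + 103.1 = 112.13 MPa
Pore pressure P_p = 1144 kg/m³ × 9.8 m/s² × 4510 m = 5.056×10^7 Pa = 50.56 MPa
Effective stress σ' = σ_v − P_p = 112.1 − 50.56 = 61.568 MPa = 61568 kPa

61600 kPa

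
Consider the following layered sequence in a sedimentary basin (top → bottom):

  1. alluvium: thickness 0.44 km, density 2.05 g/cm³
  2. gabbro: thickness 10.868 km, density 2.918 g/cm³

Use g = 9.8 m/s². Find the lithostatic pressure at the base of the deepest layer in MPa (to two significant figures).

320 MPa

alluvium: 2050 kg/m³ × 9.8 m/s² × 440 m = 8.840×10^6 Pa = 8.840 MPa
gabbro: 2918 kg/m³ × 9.8 m/s² × 10868 m = 3.108×10^8 Pa = 310.8 MPa
Total = 8.840 + 310.8 = 319.63 MPa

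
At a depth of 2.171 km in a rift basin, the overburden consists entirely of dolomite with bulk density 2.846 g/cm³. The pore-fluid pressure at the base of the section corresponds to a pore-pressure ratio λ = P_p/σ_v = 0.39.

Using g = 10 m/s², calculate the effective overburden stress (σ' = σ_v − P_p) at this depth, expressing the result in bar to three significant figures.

Overburden (lithostatic) stress σ_v:
dolomite: 2846 kg/m³ × 10 m/s² × 2171 m = 6.179×10^7 Pa = 61.79 MPa
Pore pressure P_p = λ·σ_v = 0.39 × 61.79 MPa = 24.10 MPa
Effective stress σ' = σ_v − P_p = 61.79 − 24.10 = 37.690 MPa = 376.90 bar

377 bar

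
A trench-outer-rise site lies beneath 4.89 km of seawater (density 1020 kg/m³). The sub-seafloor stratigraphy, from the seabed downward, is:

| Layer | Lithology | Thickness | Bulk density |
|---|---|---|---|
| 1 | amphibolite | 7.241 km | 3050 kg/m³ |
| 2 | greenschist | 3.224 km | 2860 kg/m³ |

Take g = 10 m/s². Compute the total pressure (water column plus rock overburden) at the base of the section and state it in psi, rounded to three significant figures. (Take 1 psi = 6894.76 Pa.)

52600 psi

seawater: 1020 kg/m³ × 10 m/s² × 4890 m = 4.988×10^7 Pa = 7234 psi
amphibolite: 3050 kg/m³ × 10 m/s² × 7241 m = 2.209×10^8 Pa = 32032 psi
greenschist: 2860 kg/m³ × 10 m/s² × 3224 m = 9.221×10^7 Pa = 13373 psi
Total = 7234 + 32032 + 13373 = 52639 psi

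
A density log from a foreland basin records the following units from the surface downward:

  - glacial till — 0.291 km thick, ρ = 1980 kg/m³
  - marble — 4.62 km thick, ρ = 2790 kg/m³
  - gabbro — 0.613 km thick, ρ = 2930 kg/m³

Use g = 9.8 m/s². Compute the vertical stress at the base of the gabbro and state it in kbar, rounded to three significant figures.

glacial till: 1980 kg/m³ × 9.8 m/s² × 291 m = 5.647×10^6 Pa = 0.05647 kbar
marble: 2790 kg/m³ × 9.8 m/s² × 4620 m = 1.263×10^8 Pa = 1.263 kbar
gabbro: 2930 kg/m³ × 9.8 m/s² × 613 m = 1.760×10^7 Pa = 0.1760 kbar
Total = 0.05647 + 1.263 + 0.1760 = 1.4957 kbar

1.50 kbar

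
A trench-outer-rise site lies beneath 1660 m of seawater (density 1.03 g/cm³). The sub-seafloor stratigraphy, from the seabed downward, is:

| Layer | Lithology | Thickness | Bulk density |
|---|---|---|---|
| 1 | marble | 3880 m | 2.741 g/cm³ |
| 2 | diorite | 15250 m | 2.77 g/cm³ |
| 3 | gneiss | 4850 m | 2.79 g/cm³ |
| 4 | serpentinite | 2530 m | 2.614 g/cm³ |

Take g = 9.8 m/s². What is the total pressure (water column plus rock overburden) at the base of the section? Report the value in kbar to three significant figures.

seawater: 1030 kg/m³ × 9.8 m/s² × 1660 m = 1.676×10^7 Pa = 0.1676 kbar
marble: 2741 kg/m³ × 9.8 m/s² × 3880 m = 1.042×10^8 Pa = 1.042 kbar
diorite: 2770 kg/m³ × 9.8 m/s² × 15250 m = 4.140×10^8 Pa = 4.140 kbar
gneiss: 2790 kg/m³ × 9.8 m/s² × 4850 m = 1.326×10^8 Pa = 1.326 kbar
serpentinite: 2614 kg/m³ × 9.8 m/s² × 2530 m = 6.481×10^7 Pa = 0.6481 kbar
Total = 0.1676 + 1.042 + 4.140 + 1.326 + 0.6481 = 7.3238 kbar

7.32 kbar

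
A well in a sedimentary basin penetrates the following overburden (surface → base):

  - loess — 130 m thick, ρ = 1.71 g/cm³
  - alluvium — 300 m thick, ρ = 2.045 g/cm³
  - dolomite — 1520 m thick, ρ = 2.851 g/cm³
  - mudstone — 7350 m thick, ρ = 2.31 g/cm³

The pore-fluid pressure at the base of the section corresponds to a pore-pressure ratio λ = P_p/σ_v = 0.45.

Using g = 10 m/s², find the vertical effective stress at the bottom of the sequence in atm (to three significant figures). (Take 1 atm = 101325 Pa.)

1200 atm

Overburden (lithostatic) stress σ_v:
loess: 1710 kg/m³ × 10 m/s² × 130 m = 2.223×10^6 Pa = 2.223 MPa
alluvium: 2045 kg/m³ × 10 m/s² × 300 m = 6.135×10^6 Pa = 6.135 MPa
dolomite: 2851 kg/m³ × 10 m/s² × 1520 m = 4.334×10^7 Pa = 43.34 MPa
mudstone: 2310 kg/m³ × 10 m/s² × 7350 m = 1.698×10^8 Pa = 169.8 MPa
Total = 2.223 + 6.135 + 43.34 + 169.8 = 221.48 MPa
Pore pressure P_p = λ·σ_v = 0.45 × 221.5 MPa = 99.67 MPa
Effective stress σ' = σ_v − P_p = 221.5 − 99.67 = 121.81 MPa = 1202.2 atm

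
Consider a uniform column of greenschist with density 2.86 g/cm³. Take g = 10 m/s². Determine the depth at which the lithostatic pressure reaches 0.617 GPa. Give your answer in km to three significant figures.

21.6 km

h = P/(ρg) = 0.617 GPa / (2860 kg/m³ × 10 m/s²) = 6.170×10^8 Pa / 28600 Pa/m = 21573 m
= 21.573 km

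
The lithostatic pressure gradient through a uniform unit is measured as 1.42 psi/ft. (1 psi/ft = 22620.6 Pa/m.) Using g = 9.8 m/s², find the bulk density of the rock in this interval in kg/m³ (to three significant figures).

ρ = (dP/dz)/g = 1.42 psi/ft / 9.8 m/s² = 32121 Pa/m / 9.8 m/s² = 3277.7 kg/m³

3280 kg/m³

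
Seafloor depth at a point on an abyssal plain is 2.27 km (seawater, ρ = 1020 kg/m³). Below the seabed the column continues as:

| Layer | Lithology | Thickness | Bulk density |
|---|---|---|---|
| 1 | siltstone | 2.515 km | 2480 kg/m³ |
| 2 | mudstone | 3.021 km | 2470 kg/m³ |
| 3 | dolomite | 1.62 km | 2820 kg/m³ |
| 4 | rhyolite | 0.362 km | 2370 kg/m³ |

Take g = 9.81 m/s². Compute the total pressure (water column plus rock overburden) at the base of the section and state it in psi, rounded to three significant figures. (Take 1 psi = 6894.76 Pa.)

30500 psi

seawater: 1020 kg/m³ × 9.81 m/s² × 2270 m = 2.271×10^7 Pa = 3294 psi
siltstone: 2480 kg/m³ × 9.81 m/s² × 2515 m = 6.119×10^7 Pa = 8874 psi
mudstone: 2470 kg/m³ × 9.81 m/s² × 3021 m = 7.320×10^7 Pa = 10617 psi
dolomite: 2820 kg/m³ × 9.81 m/s² × 1620 m = 4.482×10^7 Pa = 6500 psi
rhyolite: 2370 kg/m³ × 9.81 m/s² × 362 m = 8.416×10^6 Pa = 1221 psi
Total = 3294 + 8874 + 10617 + 6500 + 1221 = 30506 psi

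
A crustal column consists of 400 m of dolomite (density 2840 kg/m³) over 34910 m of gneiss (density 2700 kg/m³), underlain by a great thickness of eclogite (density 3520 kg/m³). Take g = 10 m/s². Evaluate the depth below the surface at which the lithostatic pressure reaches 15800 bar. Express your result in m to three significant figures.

53100 m

Pressure at base of upper layers: 2840×10×400 + 2700×10×34910 = 9.539×10^8 Pa = 9539 bar
Remaining pressure to be supplied by eclogite: 1.580×10^9 − 9.539×10^8 = 6.261×10^8 Pa
Additional depth in eclogite = 6.261×10^8 Pa / (3520 kg/m³ × 10 m/s²) = 17786 m
Total depth = 35310 m + 17786 m = 53096 m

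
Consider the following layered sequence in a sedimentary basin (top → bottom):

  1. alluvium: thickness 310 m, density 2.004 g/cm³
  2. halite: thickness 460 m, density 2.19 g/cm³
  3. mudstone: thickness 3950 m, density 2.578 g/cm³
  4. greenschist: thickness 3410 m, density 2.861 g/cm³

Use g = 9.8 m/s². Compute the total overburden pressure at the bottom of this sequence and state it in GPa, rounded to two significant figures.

0.21 GPa

alluvium: 2004 kg/m³ × 9.8 m/s² × 310 m = 6.088×10^6 Pa = 6.088×10^-3 GPa
halite: 2190 kg/m³ × 9.8 m/s² × 460 m = 9.873×10^6 Pa = 9.873×10^-3 GPa
mudstone: 2578 kg/m³ × 9.8 m/s² × 3950 m = 9.979×10^7 Pa = 0.09979 GPa
greenschist: 2861 kg/m³ × 9.8 m/s² × 3410 m = 9.561×10^7 Pa = 0.09561 GPa
Total = 6.088×10^-3 + 9.873×10^-3 + 0.09979 + 0.09561 = 0.21136 GPa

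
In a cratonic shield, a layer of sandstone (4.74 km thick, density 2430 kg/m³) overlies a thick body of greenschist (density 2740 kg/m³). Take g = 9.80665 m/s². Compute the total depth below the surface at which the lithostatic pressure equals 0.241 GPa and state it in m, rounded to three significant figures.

9510 m

Pressure at base of upper layers: 2430×9.80665×4740 = 1.130×10^8 Pa = 0.1130 GPa
Remaining pressure to be supplied by greenschist: 2.410×10^8 − 1.130×10^8 = 1.280×10^8 Pa
Additional depth in greenschist = 1.280×10^8 Pa / (2740 kg/m³ × 9.80665 m/s²) = 4765.3 m
Total depth = 4740 m + 4765.3 m = 9505.3 m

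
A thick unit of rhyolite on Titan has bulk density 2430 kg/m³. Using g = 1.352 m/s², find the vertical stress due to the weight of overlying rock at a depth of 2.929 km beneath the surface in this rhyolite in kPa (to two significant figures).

9600 kPa

rhyolite: 2430 kg/m³ × 1.352 m/s² × 2929 m = 9.623×10^6 Pa = 9623 kPa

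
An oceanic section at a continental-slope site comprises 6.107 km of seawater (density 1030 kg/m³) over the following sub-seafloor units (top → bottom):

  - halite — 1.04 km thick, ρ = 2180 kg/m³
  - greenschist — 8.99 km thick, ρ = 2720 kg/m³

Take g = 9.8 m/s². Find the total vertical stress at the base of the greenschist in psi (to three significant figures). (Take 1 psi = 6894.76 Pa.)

seawater: 1030 kg/m³ × 9.8 m/s² × 6107 m = 6.164×10^7 Pa = 8941 psi
halite: 2180 kg/m³ × 9.8 m/s² × 1040 m = 2.222×10^7 Pa = 3223 psi
greenschist: 2720 kg/m³ × 9.8 m/s² × 8990 m = 2.396×10^8 Pa = 34756 psi
Total = 8941 + 3223 + 34756 = 46920 psi

46900 psi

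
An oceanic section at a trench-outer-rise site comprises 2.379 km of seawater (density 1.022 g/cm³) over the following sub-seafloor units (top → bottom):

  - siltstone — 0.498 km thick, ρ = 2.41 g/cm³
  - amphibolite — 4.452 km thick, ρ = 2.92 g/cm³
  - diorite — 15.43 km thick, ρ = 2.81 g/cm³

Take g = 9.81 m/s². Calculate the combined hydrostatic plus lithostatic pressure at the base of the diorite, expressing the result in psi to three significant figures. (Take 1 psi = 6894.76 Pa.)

seawater: 1022 kg/m³ × 9.81 m/s² × 2379 m = 2.385×10^7 Pa = 3459 psi
siltstone: 2410 kg/m³ × 9.81 m/s² × 498 m = 1.177×10^7 Pa = 1708 psi
amphibolite: 2920 kg/m³ × 9.81 m/s² × 4452 m = 1.275×10^8 Pa = 18496 psi
diorite: 2810 kg/m³ × 9.81 m/s² × 15430 m = 4.253×10^8 Pa = 61691 psi
Total = 3459 + 1708 + 18496 + 61691 = 85355 psi

85400 psi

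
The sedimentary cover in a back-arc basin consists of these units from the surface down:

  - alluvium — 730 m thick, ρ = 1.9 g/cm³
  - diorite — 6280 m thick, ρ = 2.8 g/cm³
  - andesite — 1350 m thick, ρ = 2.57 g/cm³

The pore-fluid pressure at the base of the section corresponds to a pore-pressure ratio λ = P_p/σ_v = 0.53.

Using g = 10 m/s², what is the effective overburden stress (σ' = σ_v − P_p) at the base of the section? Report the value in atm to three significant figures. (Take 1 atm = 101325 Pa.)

1040 atm

Overburden (lithostatic) stress σ_v:
alluvium: 1900 kg/m³ × 10 m/s² × 730 m = 1.387×10^7 Pa = 13.87 MPa
diorite: 2800 kg/m³ × 10 m/s² × 6280 m = 1.758×10^8 Pa = 175.8 MPa
andesite: 2570 kg/m³ × 10 m/s² × 1350 m = 3.470×10^7 Pa = 34.70 MPa
Total = 13.87 + 175.8 + 34.70 = 224.41 MPa
Pore pressure P_p = λ·σ_v = 0.53 × 224.4 MPa = 118.9 MPa
Effective stress σ' = σ_v − P_p = 224.4 − 118.9 = 105.47 MPa = 1040.9 atm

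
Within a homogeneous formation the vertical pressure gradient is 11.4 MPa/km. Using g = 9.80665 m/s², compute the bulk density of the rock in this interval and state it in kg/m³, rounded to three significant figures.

ρ = (dP/dz)/g = 11.4 MPa/km / 9.80665 m/s² = 11400 Pa/m / 9.80665 m/s² = 1162.5 kg/m³

1160 kg/m³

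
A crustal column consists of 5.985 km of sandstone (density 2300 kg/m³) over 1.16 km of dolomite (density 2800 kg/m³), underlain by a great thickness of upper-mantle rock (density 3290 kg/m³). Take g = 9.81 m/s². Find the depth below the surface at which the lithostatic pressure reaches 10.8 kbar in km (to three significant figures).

Pressure at base of upper layers: 2300×9.81×5985 + 2800×9.81×1160 = 1.669×10^8 Pa = 1.669 kbar
Remaining pressure to be supplied by upper-mantle rock: 1.080×10^9 − 1.669×10^8 = 9.131×10^8 Pa
Additional depth in upper-mantle rock = 9.131×10^8 Pa / (3290 kg/m³ × 9.81 m/s²) = 28291 m
Total depth = 7145 m + 28291 m = 35436 m
= 35.436 km

35.4 km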